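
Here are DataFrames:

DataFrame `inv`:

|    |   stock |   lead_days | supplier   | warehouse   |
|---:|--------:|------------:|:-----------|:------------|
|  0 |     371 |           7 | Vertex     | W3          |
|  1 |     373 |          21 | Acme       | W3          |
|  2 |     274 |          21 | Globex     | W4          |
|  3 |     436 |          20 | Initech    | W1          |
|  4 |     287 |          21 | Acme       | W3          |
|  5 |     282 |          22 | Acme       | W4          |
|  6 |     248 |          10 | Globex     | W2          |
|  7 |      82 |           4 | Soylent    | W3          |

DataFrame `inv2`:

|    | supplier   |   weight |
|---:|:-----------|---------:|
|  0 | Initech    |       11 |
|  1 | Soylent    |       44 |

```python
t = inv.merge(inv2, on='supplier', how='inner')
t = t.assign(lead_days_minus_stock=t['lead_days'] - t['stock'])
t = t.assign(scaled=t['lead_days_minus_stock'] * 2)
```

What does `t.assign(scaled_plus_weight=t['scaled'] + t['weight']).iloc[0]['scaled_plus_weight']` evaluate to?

-821

merge on 'supplier' (how='inner') → 2 rows:
   stock  lead_days supplier warehouse  weight
0    436         20  Initech        W1      11
1     82          4  Soylent        W3      44
add column lead_days_minus_stock = t['lead_days'] - t['stock']:
   stock  lead_days supplier warehouse  weight  lead_days_minus_stock
0    436         20  Initech        W1      11                   -416
1     82          4  Soylent        W3      44                    -78
add column scaled = t['lead_days_minus_stock'] * 2:
   stock  lead_days supplier warehouse  weight  lead_days_minus_stock  scaled
0    436         20  Initech        W1      11                   -416    -832
1     82          4  Soylent        W3      44                    -78    -156
add column scaled_plus_weight = t['scaled'] + t['weight']:
   stock  lead_days supplier warehouse  weight  lead_days_minus_stock  scaled  scaled_plus_weight
0    436         20  Initech        W1      11                   -416    -832                -821
1     82          4  Soylent        W3      44                    -78    -156                -112
The value at position 0, column 'scaled_plus_weight' is -821.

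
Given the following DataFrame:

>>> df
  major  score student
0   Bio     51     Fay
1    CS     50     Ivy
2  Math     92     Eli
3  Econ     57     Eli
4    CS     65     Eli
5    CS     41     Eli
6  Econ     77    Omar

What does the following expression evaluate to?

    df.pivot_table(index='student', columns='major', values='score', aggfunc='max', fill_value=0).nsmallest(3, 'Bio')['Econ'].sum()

134

pivot: rows=student, cols=major, max(score):
major    Bio  CS  Econ  Math
student                     
Eli        0  65    57    92
Fay       51   0     0     0
Ivy        0  50     0     0
Omar       0   0    77     0
take 3 rows with smallest Bio:
major    Bio  CS  Econ  Math
student                     
Eli        0  65    57    92
Ivy        0  50     0     0
Omar       0   0    77     0
Hence 134.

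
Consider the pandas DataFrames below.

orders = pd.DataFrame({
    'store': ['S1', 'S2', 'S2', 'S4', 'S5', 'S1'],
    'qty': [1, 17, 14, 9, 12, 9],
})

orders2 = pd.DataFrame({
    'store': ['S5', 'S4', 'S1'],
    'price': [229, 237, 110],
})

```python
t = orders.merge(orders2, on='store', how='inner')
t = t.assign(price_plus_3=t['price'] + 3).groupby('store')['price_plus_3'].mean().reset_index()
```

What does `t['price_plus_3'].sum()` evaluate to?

merge on 'store' (how='inner') → 4 rows:
  store  qty  price
0    S1    1    110
1    S4    9    237
2    S5   12    229
3    S1    9    110
add column price_plus_3 = t['price'] + 3:
  store  qty  price  price_plus_3
0    S1    1    110           113
1    S4    9    237           240
2    S5   12    229           232
3    S1    9    110           113
group by store, mean of price_plus_3:
store
S1    113.0
S4    240.0
S5    232.0
Name: price_plus_3, dtype: float64
reset_index():
  store  price_plus_3
0    S1         113.0
1    S4         240.0
2    S5         232.0
Then the sum of column 'price_plus_3': 585.0

585.0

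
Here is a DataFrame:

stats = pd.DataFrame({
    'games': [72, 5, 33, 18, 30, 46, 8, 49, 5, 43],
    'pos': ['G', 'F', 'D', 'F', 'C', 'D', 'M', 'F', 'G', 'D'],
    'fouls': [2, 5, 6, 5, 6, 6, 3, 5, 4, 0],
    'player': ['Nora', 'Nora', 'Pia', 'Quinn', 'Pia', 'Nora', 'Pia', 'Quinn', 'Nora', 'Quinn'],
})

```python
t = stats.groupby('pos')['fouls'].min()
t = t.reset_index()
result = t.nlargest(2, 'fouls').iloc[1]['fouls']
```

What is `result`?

5

group by pos, min of fouls:
pos
C    6
D    0
F    5
G    2
M    3
Name: fouls, dtype: int64
reset_index():
  pos  fouls
0   C      6
1   D      0
2   F      5
3   G      2
4   M      3
take 2 rows with largest fouls:
  pos  fouls
0   C      6
2   F      5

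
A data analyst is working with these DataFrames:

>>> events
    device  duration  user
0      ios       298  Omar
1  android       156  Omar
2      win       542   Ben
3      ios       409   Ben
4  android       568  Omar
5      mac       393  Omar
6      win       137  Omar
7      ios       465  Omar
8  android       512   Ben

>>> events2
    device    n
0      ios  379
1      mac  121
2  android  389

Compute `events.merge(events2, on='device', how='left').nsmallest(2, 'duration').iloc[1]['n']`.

389.0

merge on 'device' (how='left') → 9 rows:
    device  duration  user      n
0      ios       298  Omar  379.0
1  android       156  Omar  389.0
2      win       542   Ben    NaN
3      ios       409   Ben  379.0
4  android       568  Omar  389.0
5      mac       393  Omar  121.0
6      win       137  Omar    NaN
7      ios       465  Omar  379.0
8  android       512   Ben  389.0
take 2 rows with smallest duration:
    device  duration  user      n
6      win       137  Omar    NaN
1  android       156  Omar  389.0
Then the value at position 1, column 'n': 389.0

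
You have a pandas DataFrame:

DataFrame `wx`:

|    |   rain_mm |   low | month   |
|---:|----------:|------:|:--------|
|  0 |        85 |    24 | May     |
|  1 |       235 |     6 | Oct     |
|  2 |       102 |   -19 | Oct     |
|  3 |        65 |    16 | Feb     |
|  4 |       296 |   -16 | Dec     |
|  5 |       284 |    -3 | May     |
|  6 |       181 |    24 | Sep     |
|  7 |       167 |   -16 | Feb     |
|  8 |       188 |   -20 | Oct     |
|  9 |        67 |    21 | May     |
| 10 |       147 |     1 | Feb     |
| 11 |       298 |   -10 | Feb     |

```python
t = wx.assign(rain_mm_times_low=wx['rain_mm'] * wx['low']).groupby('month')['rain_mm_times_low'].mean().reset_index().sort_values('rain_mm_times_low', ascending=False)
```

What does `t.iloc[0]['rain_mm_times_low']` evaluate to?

add column rain_mm_times_low = wx['rain_mm'] * wx['low']:
    rain_mm  low month  rain_mm_times_low
0        85   24   May               2040
1       235    6   Oct               1410
2       102  -19   Oct              -1938
3        65   16   Feb               1040
4       296  -16   Dec              -4736
5       284   -3   May               -852
6       181   24   Sep               4344
7       167  -16   Feb              -2672
8       188  -20   Oct              -3760
9        67   21   May               1407
10      147    1   Feb                147
11      298  -10   Feb              -2980
group by month, mean of rain_mm_times_low:
month
Dec   -4736.000000
Feb   -1116.250000
May     865.000000
Oct   -1429.333333
Sep    4344.000000
Name: rain_mm_times_low, dtype: float64
reset_index():
  month  rain_mm_times_low
0   Dec       -4736.000000
1   Feb       -1116.250000
2   May         865.000000
3   Oct       -1429.333333
4   Sep        4344.000000
sort by rain_mm_times_low descending:
  month  rain_mm_times_low
4   Sep        4344.000000
2   May         865.000000
1   Feb       -1116.250000
3   Oct       -1429.333333
0   Dec       -4736.000000

4344.0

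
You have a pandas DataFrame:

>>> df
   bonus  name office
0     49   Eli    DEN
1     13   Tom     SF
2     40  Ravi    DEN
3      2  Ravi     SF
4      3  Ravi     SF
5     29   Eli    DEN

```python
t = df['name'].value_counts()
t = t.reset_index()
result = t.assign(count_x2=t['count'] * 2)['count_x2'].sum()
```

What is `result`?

value_counts of name:
name
Ravi    3
Eli     2
Tom     1
Name: count, dtype: int64
reset_index():
   name  count
0  Ravi      3
1   Eli      2
2   Tom      1
add column count_x2 = t['count'] * 2:
   name  count  count_x2
0  Ravi      3         6
1   Eli      2         4
2   Tom      1         2
So sum() = 12.

12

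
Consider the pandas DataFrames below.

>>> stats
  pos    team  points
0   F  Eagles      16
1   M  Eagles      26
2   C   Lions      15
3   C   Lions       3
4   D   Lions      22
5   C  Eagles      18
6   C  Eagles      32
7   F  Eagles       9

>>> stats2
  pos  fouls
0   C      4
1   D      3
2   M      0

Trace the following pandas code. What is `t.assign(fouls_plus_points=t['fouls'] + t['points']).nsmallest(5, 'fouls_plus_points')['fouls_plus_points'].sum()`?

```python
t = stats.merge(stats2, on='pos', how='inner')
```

merge on 'pos' (how='inner') → 6 rows:
  pos    team  points  fouls
0   M  Eagles      26      0
1   C   Lions      15      4
2   C   Lions       3      4
3   D   Lions      22      3
4   C  Eagles      18      4
5   C  Eagles      32      4
add column fouls_plus_points = t['fouls'] + t['points']:
  pos    team  points  fouls  fouls_plus_points
0   M  Eagles      26      0                 26
1   C   Lions      15      4                 19
2   C   Lions       3      4                  7
3   D   Lions      22      3                 25
4   C  Eagles      18      4                 22
5   C  Eagles      32      4                 36
take 5 rows with smallest fouls_plus_points:
  pos    team  points  fouls  fouls_plus_points
2   C   Lions       3      4                  7
1   C   Lions      15      4                 19
4   C  Eagles      18      4                 22
3   D   Lions      22      3                 25
0   M  Eagles      26      0                 26
The sum of column 'fouls_plus_points' is 99.

99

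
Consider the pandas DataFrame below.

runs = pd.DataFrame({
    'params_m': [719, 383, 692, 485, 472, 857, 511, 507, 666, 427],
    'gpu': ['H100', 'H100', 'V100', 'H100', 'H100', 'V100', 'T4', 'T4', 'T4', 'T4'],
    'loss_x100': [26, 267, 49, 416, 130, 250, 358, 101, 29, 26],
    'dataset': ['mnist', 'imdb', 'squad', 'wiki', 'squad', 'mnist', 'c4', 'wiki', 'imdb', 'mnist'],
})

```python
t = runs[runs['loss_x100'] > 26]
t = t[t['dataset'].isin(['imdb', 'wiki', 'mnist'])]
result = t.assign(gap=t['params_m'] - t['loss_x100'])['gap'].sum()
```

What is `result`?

filter rows where loss_x100 > 26:
   params_m   gpu  loss_x100 dataset
1       383  H100        267    imdb
2       692  V100         49   squad
3       485  H100        416    wiki
4       472  H100        130   squad
5       857  V100        250   mnist
6       511    T4        358      c4
7       507    T4        101    wiki
8       666    T4         29    imdb
filter rows where dataset in ['imdb', 'wiki', 'mnist']:
   params_m   gpu  loss_x100 dataset
1       383  H100        267    imdb
3       485  H100        416    wiki
5       857  V100        250   mnist
7       507    T4        101    wiki
8       666    T4         29    imdb
add column gap = t['params_m'] - t['loss_x100']:
   params_m   gpu  loss_x100 dataset  gap
1       383  H100        267    imdb  116
3       485  H100        416    wiki   69
5       857  V100        250   mnist  607
7       507    T4        101    wiki  406
8       666    T4         29    imdb  637
sum of column 'gap' → 1835

1835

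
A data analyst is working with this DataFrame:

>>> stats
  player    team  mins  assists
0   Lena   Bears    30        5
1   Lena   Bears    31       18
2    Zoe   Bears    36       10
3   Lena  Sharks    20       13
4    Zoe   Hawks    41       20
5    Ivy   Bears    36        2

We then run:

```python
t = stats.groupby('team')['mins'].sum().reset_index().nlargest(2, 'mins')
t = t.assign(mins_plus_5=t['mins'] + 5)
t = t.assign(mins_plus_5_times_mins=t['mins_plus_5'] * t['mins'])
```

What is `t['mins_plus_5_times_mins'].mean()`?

group by team, sum of mins:
team
Bears     133
Hawks      41
Sharks     20
Name: mins, dtype: int64
reset_index():
     team  mins
0   Bears   133
1   Hawks    41
2  Sharks    20
take 2 rows with largest mins:
    team  mins
0  Bears   133
1  Hawks    41
add column mins_plus_5 = t['mins'] + 5:
    team  mins  mins_plus_5
0  Bears   133          138
1  Hawks    41           46
add column mins_plus_5_times_mins = t['mins_plus_5'] * t['mins']:
    team  mins  mins_plus_5  mins_plus_5_times_mins
0  Bears   133          138                   18354
1  Hawks    41           46                    1886

10120.0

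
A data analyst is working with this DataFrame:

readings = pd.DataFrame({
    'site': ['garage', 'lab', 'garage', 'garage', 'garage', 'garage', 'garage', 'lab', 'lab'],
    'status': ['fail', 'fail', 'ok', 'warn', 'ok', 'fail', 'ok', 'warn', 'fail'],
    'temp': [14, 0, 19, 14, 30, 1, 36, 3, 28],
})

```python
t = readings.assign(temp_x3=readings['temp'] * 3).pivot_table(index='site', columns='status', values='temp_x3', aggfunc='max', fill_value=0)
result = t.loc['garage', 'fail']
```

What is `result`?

42

add column temp_x3 = readings['temp'] * 3:
     site status  temp  temp_x3
0  garage   fail    14       42
1     lab   fail     0        0
2  garage     ok    19       57
3  garage   warn    14       42
4  garage     ok    30       90
5  garage   fail     1        3
6  garage     ok    36      108
7     lab   warn     3        9
8     lab   fail    28       84
pivot: rows=site, cols=status, max(temp_x3):
status  fail   ok  warn
site                   
garage    42  108    42
lab       84    0     9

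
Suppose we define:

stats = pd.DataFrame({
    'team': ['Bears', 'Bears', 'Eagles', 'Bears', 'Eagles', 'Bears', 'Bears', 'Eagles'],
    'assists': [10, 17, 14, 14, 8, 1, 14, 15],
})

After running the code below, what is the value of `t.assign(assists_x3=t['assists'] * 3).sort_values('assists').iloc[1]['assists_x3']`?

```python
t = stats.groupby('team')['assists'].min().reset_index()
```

group by team, min of assists:
team
Bears     1
Eagles    8
Name: assists, dtype: int64
reset_index():
     team  assists
0   Bears        1
1  Eagles        8
add column assists_x3 = t['assists'] * 3:
     team  assists  assists_x3
0   Bears        1           3
1  Eagles        8          24
sort by assists:
     team  assists  assists_x3
0   Bears        1           3
1  Eagles        8          24
Finally, value at position 1, column 'assists_x3' = 24.

24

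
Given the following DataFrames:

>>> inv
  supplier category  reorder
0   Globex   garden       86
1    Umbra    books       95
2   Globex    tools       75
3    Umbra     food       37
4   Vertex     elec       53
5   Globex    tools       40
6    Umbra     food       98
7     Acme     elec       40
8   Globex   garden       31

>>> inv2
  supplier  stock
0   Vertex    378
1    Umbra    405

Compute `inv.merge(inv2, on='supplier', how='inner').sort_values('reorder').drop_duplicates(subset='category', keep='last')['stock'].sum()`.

1188

merge on 'supplier' (how='inner') → 4 rows:
  supplier category  reorder  stock
0    Umbra    books       95    405
1    Umbra     food       37    405
2   Vertex     elec       53    378
3    Umbra     food       98    405
sort by reorder:
  supplier category  reorder  stock
1    Umbra     food       37    405
2   Vertex     elec       53    378
0    Umbra    books       95    405
3    Umbra     food       98    405
drop duplicate category (keep=last):
  supplier category  reorder  stock
2   Vertex     elec       53    378
0    Umbra    books       95    405
3    Umbra     food       98    405
Reading off the sum of column 'stock', we get 1188.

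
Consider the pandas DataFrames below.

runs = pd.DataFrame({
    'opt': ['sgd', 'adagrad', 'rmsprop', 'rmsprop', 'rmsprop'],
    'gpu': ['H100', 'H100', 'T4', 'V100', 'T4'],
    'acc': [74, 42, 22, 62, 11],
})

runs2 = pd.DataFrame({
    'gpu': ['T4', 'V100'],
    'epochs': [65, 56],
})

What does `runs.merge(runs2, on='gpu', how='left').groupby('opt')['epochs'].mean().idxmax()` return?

rmsprop

merge on 'gpu' (how='left') → 5 rows:
       opt   gpu  acc  epochs
0      sgd  H100   74     NaN
1  adagrad  H100   42     NaN
2  rmsprop    T4   22    65.0
3  rmsprop  V100   62    56.0
4  rmsprop    T4   11    65.0
group by opt, mean of epochs:
opt
adagrad     NaN
rmsprop    62.0
sgd         NaN
Name: epochs, dtype: float64
Finally, label with the largest value = rmsprop.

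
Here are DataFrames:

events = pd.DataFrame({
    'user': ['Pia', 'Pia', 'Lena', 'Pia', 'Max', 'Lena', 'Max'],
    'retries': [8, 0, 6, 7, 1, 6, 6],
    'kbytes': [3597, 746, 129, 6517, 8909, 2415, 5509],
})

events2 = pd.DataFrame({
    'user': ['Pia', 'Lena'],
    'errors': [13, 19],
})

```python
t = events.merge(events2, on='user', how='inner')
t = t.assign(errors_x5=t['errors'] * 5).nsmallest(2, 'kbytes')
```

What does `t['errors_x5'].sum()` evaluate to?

merge on 'user' (how='inner') → 5 rows:
   user  retries  kbytes  errors
0   Pia        8    3597      13
1   Pia        0     746      13
2  Lena        6     129      19
3   Pia        7    6517      13
4  Lena        6    2415      19
add column errors_x5 = t['errors'] * 5:
   user  retries  kbytes  errors  errors_x5
0   Pia        8    3597      13         65
1   Pia        0     746      13         65
2  Lena        6     129      19         95
3   Pia        7    6517      13         65
4  Lena        6    2415      19         95
take 2 rows with smallest kbytes:
   user  retries  kbytes  errors  errors_x5
2  Lena        6     129      19         95
1   Pia        0     746      13         65
Hence 160.

160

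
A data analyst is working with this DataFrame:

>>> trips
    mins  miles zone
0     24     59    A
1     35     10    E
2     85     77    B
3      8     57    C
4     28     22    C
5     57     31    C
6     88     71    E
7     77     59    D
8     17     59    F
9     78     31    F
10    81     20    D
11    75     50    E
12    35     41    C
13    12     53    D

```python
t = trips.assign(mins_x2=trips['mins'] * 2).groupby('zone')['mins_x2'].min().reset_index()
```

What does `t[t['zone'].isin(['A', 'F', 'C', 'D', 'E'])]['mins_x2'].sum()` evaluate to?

192

add column mins_x2 = trips['mins'] * 2:
    mins  miles zone  mins_x2
0     24     59    A       48
1     35     10    E       70
2     85     77    B      170
3      8     57    C       16
4     28     22    C       56
5     57     31    C      114
6     88     71    E      176
7     77     59    D      154
8     17     59    F       34
9     78     31    F      156
10    81     20    D      162
11    75     50    E      150
12    35     41    C       70
13    12     53    D       24
group by zone, min of mins_x2:
zone
A     48
B    170
C     16
D     24
E     70
F     34
Name: mins_x2, dtype: int64
reset_index():
  zone  mins_x2
0    A       48
1    B      170
2    C       16
3    D       24
4    E       70
5    F       34
filter rows where zone in ['A', 'F', 'C', 'D', 'E']:
  zone  mins_x2
0    A       48
2    C       16
3    D       24
4    E       70
5    F       34
sum of column 'mins_x2' → 192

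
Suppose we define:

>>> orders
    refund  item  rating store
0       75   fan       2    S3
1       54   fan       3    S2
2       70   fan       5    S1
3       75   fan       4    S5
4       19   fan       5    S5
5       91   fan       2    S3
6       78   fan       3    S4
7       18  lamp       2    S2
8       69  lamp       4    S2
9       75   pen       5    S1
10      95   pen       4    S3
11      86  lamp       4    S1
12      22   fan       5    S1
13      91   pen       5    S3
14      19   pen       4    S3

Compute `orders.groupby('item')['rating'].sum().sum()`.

57

group by item, sum of rating:
item
fan     29
lamp    10
pen     18
Name: rating, dtype: int64
The sum of the resulting series is 57.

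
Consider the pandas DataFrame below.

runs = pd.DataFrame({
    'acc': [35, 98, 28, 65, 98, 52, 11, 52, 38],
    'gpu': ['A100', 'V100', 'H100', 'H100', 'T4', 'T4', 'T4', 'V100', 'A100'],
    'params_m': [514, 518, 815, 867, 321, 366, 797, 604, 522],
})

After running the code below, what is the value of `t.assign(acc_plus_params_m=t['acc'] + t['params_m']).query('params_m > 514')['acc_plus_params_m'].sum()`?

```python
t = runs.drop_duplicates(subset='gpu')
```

1459

drop duplicate gpu (keep=first):
   acc   gpu  params_m
0   35  A100       514
1   98  V100       518
2   28  H100       815
4   98    T4       321
add column acc_plus_params_m = t['acc'] + t['params_m']:
   acc   gpu  params_m  acc_plus_params_m
0   35  A100       514                549
1   98  V100       518                616
2   28  H100       815                843
4   98    T4       321                419
filter rows where params_m > 514:
   acc   gpu  params_m  acc_plus_params_m
1   98  V100       518                616
2   28  H100       815                843
The sum of column 'acc_plus_params_m' is 1459.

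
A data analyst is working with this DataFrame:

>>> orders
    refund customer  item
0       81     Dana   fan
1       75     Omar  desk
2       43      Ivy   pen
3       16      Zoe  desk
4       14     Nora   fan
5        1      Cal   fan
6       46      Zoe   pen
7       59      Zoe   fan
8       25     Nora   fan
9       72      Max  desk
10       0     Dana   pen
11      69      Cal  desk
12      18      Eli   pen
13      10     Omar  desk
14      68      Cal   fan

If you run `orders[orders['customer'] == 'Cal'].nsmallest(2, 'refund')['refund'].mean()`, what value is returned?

filter rows where customer == 'Cal':
    refund customer  item
5        1      Cal   fan
11      69      Cal  desk
14      68      Cal   fan
take 2 rows with smallest refund:
    refund customer item
5        1      Cal  fan
14      68      Cal  fan

34.5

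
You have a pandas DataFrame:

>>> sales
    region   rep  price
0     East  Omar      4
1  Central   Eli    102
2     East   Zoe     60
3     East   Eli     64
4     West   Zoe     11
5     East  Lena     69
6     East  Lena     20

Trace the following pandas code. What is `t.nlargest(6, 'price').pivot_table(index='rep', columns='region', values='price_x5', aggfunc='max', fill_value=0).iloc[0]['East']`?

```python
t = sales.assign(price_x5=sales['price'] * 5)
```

320

add column price_x5 = sales['price'] * 5:
    region   rep  price  price_x5
0     East  Omar      4        20
1  Central   Eli    102       510
2     East   Zoe     60       300
3     East   Eli     64       320
4     West   Zoe     11        55
5     East  Lena     69       345
6     East  Lena     20       100
take 6 rows with largest price:
    region   rep  price  price_x5
1  Central   Eli    102       510
5     East  Lena     69       345
3     East   Eli     64       320
2     East   Zoe     60       300
6     East  Lena     20       100
4     West   Zoe     11        55
pivot: rows=rep, cols=region, max(price_x5):
region  Central  East  West
rep                        
Eli         510   320     0
Lena          0   345     0
Zoe           0   300    55
Taking the value at position 0, column 'East' gives 320.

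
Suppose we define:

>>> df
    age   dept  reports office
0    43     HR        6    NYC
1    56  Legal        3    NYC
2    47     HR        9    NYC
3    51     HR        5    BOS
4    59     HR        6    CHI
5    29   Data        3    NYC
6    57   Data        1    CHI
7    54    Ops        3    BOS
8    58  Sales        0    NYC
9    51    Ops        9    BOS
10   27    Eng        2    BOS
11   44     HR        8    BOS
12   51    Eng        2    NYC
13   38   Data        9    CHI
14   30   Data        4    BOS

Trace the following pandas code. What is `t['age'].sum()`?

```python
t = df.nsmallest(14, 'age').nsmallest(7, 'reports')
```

332

take 14 rows with smallest age:
    age   dept  reports office
10   27    Eng        2    BOS
5    29   Data        3    NYC
14   30   Data        4    BOS
13   38   Data        9    CHI
0    43     HR        6    NYC
11   44     HR        8    BOS
2    47     HR        9    NYC
3    51     HR        5    BOS
9    51    Ops        9    BOS
12   51    Eng        2    NYC
7    54    Ops        3    BOS
1    56  Legal        3    NYC
6    57   Data        1    CHI
8    58  Sales        0    NYC
take 7 rows with smallest reports:
    age   dept  reports office
8    58  Sales        0    NYC
6    57   Data        1    CHI
10   27    Eng        2    BOS
12   51    Eng        2    NYC
5    29   Data        3    NYC
7    54    Ops        3    BOS
1    56  Legal        3    NYC
So sum() = 332.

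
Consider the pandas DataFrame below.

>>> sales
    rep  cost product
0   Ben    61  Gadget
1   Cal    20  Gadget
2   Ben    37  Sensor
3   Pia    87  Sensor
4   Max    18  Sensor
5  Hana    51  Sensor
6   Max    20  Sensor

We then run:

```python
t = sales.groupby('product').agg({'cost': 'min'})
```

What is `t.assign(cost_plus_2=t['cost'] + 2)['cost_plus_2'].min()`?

group by product, min of cost:
         cost
product      
Gadget     20
Sensor     18
add column cost_plus_2 = t['cost'] + 2:
         cost  cost_plus_2
product                   
Gadget     20           22
Sensor     18           20
Finally, min of column 'cost_plus_2' = 20.

20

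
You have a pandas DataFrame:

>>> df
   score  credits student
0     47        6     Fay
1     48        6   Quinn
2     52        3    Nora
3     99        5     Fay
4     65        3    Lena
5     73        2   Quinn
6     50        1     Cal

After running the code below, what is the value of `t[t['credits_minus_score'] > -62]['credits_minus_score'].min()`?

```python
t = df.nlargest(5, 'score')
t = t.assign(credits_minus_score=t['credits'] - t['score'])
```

-49

take 5 rows with largest score:
   score  credits student
3     99        5     Fay
5     73        2   Quinn
4     65        3    Lena
2     52        3    Nora
6     50        1     Cal
add column credits_minus_score = t['credits'] - t['score']:
   score  credits student  credits_minus_score
3     99        5     Fay                  -94
5     73        2   Quinn                  -71
4     65        3    Lena                  -62
2     52        3    Nora                  -49
6     50        1     Cal                  -49
filter rows where credits_minus_score > -62:
   score  credits student  credits_minus_score
2     52        3    Nora                  -49
6     50        1     Cal                  -49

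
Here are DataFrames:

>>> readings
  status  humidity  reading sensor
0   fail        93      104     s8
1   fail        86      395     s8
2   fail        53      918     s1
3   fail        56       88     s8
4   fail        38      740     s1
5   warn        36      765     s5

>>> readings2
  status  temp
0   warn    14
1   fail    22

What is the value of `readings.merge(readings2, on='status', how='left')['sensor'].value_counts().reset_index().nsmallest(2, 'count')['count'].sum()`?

merge on 'status' (how='left') → 6 rows:
  status  humidity  reading sensor  temp
0   fail        93      104     s8    22
1   fail        86      395     s8    22
2   fail        53      918     s1    22
3   fail        56       88     s8    22
4   fail        38      740     s1    22
5   warn        36      765     s5    14
value_counts of sensor:
sensor
s8    3
s1    2
s5    1
Name: count, dtype: int64
reset_index():
  sensor  count
0     s8      3
1     s1      2
2     s5      1
take 2 rows with smallest count:
  sensor  count
2     s5      1
1     s1      2
Hence 3.

3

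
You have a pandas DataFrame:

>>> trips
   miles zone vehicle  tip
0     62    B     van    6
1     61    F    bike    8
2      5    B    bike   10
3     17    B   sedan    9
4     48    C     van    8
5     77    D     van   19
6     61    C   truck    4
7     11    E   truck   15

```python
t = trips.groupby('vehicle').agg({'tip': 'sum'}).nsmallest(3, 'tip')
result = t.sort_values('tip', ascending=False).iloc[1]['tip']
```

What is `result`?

group by vehicle, sum of tip:
         tip
vehicle     
bike      18
sedan      9
truck     19
van       33
take 3 rows with smallest tip:
         tip
vehicle     
sedan      9
bike      18
truck     19
sort by tip descending:
         tip
vehicle     
truck     19
bike      18
sedan      9

18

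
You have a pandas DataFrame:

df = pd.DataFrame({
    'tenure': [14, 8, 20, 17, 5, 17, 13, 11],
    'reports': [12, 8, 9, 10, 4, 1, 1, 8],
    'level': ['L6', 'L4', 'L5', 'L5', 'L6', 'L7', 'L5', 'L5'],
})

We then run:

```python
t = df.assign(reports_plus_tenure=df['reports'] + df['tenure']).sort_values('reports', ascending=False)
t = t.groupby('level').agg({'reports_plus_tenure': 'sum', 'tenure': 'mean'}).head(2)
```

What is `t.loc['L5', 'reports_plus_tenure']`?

add column reports_plus_tenure = df['reports'] + df['tenure']:
   tenure  reports level  reports_plus_tenure
0      14       12    L6                   26
1       8        8    L4                   16
2      20        9    L5                   29
3      17       10    L5                   27
4       5        4    L6                    9
5      17        1    L7                   18
6      13        1    L5                   14
7      11        8    L5                   19
sort by reports descending:
   tenure  reports level  reports_plus_tenure
0      14       12    L6                   26
3      17       10    L5                   27
2      20        9    L5                   29
1       8        8    L4                   16
7      11        8    L5                   19
4       5        4    L6                    9
5      17        1    L7                   18
6      13        1    L5                   14
group by level: sum(reports_plus_tenure), mean(tenure):
       reports_plus_tenure  tenure
level                             
L4                      16    8.00
L5                      89   15.25
L6                      35    9.50
L7                      18   17.00
take first 2 rows:
       reports_plus_tenure  tenure
level                             
L4                      16    8.00
L5                      89   15.25

89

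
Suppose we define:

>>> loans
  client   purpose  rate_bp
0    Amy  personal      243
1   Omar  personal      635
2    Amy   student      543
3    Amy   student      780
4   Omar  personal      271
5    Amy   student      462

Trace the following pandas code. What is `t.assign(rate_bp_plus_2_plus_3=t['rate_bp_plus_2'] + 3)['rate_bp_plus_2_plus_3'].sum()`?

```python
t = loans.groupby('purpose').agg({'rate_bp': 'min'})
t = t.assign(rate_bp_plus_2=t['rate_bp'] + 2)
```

715

group by purpose, min of rate_bp:
          rate_bp
purpose          
personal      243
student       462
add column rate_bp_plus_2 = t['rate_bp'] + 2:
          rate_bp  rate_bp_plus_2
purpose                          
personal      243             245
student       462             464
add column rate_bp_plus_2_plus_3 = t['rate_bp_plus_2'] + 3:
          rate_bp  rate_bp_plus_2  rate_bp_plus_2_plus_3
purpose                                                 
personal      243             245                    248
student       462             464                    467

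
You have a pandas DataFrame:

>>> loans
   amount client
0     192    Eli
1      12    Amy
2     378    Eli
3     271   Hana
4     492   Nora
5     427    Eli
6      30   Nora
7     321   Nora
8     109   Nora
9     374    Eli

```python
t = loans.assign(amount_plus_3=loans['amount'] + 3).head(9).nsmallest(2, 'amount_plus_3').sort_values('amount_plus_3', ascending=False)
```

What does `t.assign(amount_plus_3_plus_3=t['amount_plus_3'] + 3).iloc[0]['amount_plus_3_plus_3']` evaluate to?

36

add column amount_plus_3 = loans['amount'] + 3:
   amount client  amount_plus_3
0     192    Eli            195
1      12    Amy             15
2     378    Eli            381
3     271   Hana            274
4     492   Nora            495
5     427    Eli            430
6      30   Nora             33
7     321   Nora            324
8     109   Nora            112
9     374    Eli            377
take first 9 rows:
   amount client  amount_plus_3
0     192    Eli            195
1      12    Amy             15
2     378    Eli            381
3     271   Hana            274
4     492   Nora            495
5     427    Eli            430
6      30   Nora             33
7     321   Nora            324
8     109   Nora            112
take 2 rows with smallest amount_plus_3:
   amount client  amount_plus_3
1      12    Amy             15
6      30   Nora             33
sort by amount_plus_3 descending:
   amount client  amount_plus_3
6      30   Nora             33
1      12    Amy             15
add column amount_plus_3_plus_3 = t['amount_plus_3'] + 3:
   amount client  amount_plus_3  amount_plus_3_plus_3
6      30   Nora             33                    36
1      12    Amy             15                    18
value at position 0, column 'amount_plus_3_plus_3' → 36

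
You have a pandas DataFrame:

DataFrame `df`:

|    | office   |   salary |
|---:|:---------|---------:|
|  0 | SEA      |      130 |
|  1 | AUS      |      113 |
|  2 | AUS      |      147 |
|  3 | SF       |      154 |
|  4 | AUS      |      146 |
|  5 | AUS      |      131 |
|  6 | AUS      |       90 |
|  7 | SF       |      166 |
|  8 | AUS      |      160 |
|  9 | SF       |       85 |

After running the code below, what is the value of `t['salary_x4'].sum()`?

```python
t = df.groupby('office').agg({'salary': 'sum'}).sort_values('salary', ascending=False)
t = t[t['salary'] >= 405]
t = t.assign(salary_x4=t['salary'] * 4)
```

4768

group by office, sum of salary:
        salary
office        
AUS        787
SEA        130
SF         405
sort by salary descending:
        salary
office        
AUS        787
SF         405
SEA        130
filter rows where salary >= 405:
        salary
office        
AUS        787
SF         405
add column salary_x4 = t['salary'] * 4:
        salary  salary_x4
office                   
AUS        787       3148
SF         405       1620
sum of column 'salary_x4' → 4768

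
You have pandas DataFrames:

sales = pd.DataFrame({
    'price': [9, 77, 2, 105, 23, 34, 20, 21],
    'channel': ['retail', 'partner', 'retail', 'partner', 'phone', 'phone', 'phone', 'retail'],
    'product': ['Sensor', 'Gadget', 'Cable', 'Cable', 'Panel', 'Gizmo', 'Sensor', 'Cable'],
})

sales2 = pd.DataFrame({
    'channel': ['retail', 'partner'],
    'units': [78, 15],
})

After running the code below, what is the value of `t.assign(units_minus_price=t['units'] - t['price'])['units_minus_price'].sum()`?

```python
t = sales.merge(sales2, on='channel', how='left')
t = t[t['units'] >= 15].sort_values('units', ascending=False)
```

merge on 'channel' (how='left') → 8 rows:
   price  channel product  units
0      9   retail  Sensor   78.0
1     77  partner  Gadget   15.0
2      2   retail   Cable   78.0
3    105  partner   Cable   15.0
4     23    phone   Panel    NaN
5     34    phone   Gizmo    NaN
6     20    phone  Sensor    NaN
7     21   retail   Cable   78.0
filter rows where units >= 15:
   price  channel product  units
0      9   retail  Sensor   78.0
1     77  partner  Gadget   15.0
2      2   retail   Cable   78.0
3    105  partner   Cable   15.0
7     21   retail   Cable   78.0
sort by units descending:
   price  channel product  units
0      9   retail  Sensor   78.0
2      2   retail   Cable   78.0
7     21   retail   Cable   78.0
1     77  partner  Gadget   15.0
3    105  partner   Cable   15.0
add column units_minus_price = t['units'] - t['price']:
   price  channel product  units  units_minus_price
0      9   retail  Sensor   78.0               69.0
2      2   retail   Cable   78.0               76.0
7     21   retail   Cable   78.0               57.0
1     77  partner  Gadget   15.0              -62.0
3    105  partner   Cable   15.0              -90.0

50.0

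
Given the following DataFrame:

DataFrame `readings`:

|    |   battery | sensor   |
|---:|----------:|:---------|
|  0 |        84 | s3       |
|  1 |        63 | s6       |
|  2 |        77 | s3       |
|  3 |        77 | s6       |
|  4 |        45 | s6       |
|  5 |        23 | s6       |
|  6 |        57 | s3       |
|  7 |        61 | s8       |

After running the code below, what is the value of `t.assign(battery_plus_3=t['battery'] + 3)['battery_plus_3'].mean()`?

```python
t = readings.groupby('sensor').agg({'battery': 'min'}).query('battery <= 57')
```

43.0

group by sensor, min of battery:
        battery
sensor         
s3           57
s6           23
s8           61
filter rows where battery <= 57:
        battery
sensor         
s3           57
s6           23
add column battery_plus_3 = t['battery'] + 3:
        battery  battery_plus_3
sensor                         
s3           57              60
s6           23              26
The mean of column 'battery_plus_3' is 43.0.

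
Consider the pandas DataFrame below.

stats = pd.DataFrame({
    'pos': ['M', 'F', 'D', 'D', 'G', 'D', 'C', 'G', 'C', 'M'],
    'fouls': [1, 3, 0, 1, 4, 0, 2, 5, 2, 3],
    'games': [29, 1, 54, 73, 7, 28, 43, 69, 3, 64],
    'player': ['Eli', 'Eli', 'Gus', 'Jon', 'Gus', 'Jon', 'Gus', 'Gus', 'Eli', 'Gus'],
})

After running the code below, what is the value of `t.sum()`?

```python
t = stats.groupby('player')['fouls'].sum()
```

21

group by player, sum of fouls:
player
Eli     6
Gus    14
Jon     1
Name: fouls, dtype: int64
sum of the resulting series → 21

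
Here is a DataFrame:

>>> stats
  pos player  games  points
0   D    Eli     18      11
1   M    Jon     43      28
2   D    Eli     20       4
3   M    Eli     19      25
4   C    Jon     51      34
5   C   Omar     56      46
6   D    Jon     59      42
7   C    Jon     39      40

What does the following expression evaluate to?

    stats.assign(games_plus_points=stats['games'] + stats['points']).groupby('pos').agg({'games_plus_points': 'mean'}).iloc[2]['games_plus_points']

add column games_plus_points = stats['games'] + stats['points']:
  pos player  games  points  games_plus_points
0   D    Eli     18      11                 29
1   M    Jon     43      28                 71
2   D    Eli     20       4                 24
3   M    Eli     19      25                 44
4   C    Jon     51      34                 85
5   C   Omar     56      46                102
6   D    Jon     59      42                101
7   C    Jon     39      40                 79
group by pos, mean of games_plus_points:
     games_plus_points
pos                   
C            88.666667
D            51.333333
M            57.500000

57.5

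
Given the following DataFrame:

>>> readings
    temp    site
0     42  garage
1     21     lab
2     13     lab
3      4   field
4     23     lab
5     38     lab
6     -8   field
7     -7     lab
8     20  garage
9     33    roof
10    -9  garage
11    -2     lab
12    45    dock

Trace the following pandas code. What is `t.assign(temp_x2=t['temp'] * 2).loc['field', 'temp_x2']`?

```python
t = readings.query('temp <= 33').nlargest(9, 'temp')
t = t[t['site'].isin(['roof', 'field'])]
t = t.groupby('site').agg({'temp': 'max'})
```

filter rows where temp <= 33:
    temp    site
1     21     lab
2     13     lab
3      4   field
4     23     lab
6     -8   field
7     -7     lab
8     20  garage
9     33    roof
10    -9  garage
11    -2     lab
take 9 rows with largest temp:
    temp    site
9     33    roof
4     23     lab
1     21     lab
8     20  garage
2     13     lab
3      4   field
11    -2     lab
7     -7     lab
6     -8   field
filter rows where site in ['roof', 'field']:
   temp   site
9    33   roof
3     4  field
6    -8  field
group by site, max of temp:
       temp
site       
field     4
roof     33
add column temp_x2 = t['temp'] * 2:
       temp  temp_x2
site                
field     4        8
roof     33       66
Finally, value at row 'field', column 'temp_x2' = 8.

8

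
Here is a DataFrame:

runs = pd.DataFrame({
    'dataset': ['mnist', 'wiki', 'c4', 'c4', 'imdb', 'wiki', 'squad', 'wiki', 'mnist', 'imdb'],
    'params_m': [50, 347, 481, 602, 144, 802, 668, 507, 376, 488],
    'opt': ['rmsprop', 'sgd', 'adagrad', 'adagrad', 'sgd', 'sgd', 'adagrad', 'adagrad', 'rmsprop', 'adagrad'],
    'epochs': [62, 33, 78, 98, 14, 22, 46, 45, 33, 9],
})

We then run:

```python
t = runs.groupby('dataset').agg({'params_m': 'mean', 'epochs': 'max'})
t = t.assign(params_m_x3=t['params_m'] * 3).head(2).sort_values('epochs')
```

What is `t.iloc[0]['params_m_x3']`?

group by dataset: mean(params_m), max(epochs):
         params_m  epochs
dataset                  
c4          541.5      98
imdb        316.0      14
mnist       213.0      62
squad       668.0      46
wiki        552.0      45
add column params_m_x3 = t['params_m'] * 3:
         params_m  epochs  params_m_x3
dataset                               
c4          541.5      98       1624.5
imdb        316.0      14        948.0
mnist       213.0      62        639.0
squad       668.0      46       2004.0
wiki        552.0      45       1656.0
take first 2 rows:
         params_m  epochs  params_m_x3
dataset                               
c4          541.5      98       1624.5
imdb        316.0      14        948.0
sort by epochs:
         params_m  epochs  params_m_x3
dataset                               
imdb        316.0      14        948.0
c4          541.5      98       1624.5
The value at position 0, column 'params_m_x3' is 948.0.

948.0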